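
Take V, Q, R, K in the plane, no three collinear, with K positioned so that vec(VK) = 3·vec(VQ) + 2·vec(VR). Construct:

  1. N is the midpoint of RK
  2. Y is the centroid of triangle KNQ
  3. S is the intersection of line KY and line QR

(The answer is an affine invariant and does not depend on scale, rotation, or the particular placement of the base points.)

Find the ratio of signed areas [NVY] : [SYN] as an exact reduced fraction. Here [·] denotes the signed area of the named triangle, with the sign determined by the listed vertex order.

[NVY]:[SYN] = 3/2

Choose coordinates V = (0, 0), Q = (1, 0), R = (0, 1), K = (3, 2).
1. N is the midpoint of RK ⇒ N = (3/2, 3/2)
2. Y is the centroid of triangle KNQ ⇒ Y = (11/6, 7/6)
3. S is the intersection of line KY and line QR ⇒ S = (2/3, 1/3)
2·[NVY] = 1, 2·[SYN] = 2/3
[NVY]:[SYN] = 1:2/3 = 3/2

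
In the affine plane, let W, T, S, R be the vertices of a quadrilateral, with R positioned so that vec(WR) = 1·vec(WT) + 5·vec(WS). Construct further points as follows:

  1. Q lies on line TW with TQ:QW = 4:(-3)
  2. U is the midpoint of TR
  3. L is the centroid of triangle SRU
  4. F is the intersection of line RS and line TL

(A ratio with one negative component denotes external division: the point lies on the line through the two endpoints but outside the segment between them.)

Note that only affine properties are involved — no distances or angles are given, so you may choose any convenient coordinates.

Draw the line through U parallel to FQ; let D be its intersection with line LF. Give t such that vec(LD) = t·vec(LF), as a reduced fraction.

Set W = (0, 0), T = (1, 0), S = (0, 1), R = (1, 5); any affine frame gives the same invariant.
1. Q lies on line TW with TQ:QW = 4:(-3) ⇒ Q = (-3, 0)
2. U is the midpoint of TR ⇒ U = (1, 5/2)
3. L is the centroid of triangle SRU ⇒ L = (2/3, 17/6)
4. F is the intersection of line RS and line TL ⇒ F = (3/5, 17/5)
through U parallel to FQ: direction (-18/5, -17/5); meets LF at D = (25/34, 9/4)
D = L + t·(F−L) with t = -35/34

t = -35/34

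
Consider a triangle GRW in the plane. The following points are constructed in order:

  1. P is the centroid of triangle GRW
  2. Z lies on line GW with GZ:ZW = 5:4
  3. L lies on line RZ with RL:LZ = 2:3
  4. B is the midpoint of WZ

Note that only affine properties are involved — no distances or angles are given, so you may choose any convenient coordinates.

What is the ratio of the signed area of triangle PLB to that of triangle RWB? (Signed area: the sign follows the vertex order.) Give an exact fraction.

[PLB]:[RWB] = 11/30

Set G = (0, 0), R = (1, 0), W = (0, 1); any affine frame gives the same invariant.
1. P is the centroid of triangle GRW ⇒ P = (1/3, 1/3)
2. Z lies on line GW with GZ:ZW = 5:4 ⇒ Z = (0, 5/9)
3. L lies on line RZ with RL:LZ = 2:3 ⇒ L = (3/5, 2/9)
4. B is the midpoint of WZ ⇒ B = (0, 7/9)
2·[PLB] = 11/135, 2·[RWB] = 2/9
[PLB]:[RWB] = 11/135:2/9 = 11/30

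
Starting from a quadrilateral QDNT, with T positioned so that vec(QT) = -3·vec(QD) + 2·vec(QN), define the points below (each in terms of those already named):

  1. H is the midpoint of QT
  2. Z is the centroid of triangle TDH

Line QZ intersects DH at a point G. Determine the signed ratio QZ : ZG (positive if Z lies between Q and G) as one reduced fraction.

QZ:ZG = -4

Assign Q = (0, 0), D = (1, 0), N = (0, 1), T = (-3, 2) — the answer is frame-independent, so this choice is without loss of generality.
1. H is the midpoint of QT ⇒ H = (-3/2, 1)
2. Z is the centroid of triangle TDH ⇒ Z = (-7/6, 1)
line QZ meets DH at G = (-7/8, 3/4)
Z = Q + t·(G−Q) with t = 4/3, so QZ:ZG = 4/3:-1/3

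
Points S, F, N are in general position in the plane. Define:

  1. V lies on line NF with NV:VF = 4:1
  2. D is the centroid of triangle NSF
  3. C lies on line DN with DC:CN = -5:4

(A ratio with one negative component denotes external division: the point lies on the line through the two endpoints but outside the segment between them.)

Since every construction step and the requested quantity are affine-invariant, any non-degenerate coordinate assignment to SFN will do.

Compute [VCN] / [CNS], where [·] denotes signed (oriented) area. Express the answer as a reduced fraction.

Set S = (0, 0), F = (1, 0), N = (0, 1); any affine frame gives the same invariant.
1. V lies on line NF with NV:VF = 4:1 ⇒ V = (4/5, 1/5)
2. D is the centroid of triangle NSF ⇒ D = (1/3, 1/3)
3. C lies on line DN with DC:CN = -5:4 ⇒ C = (-4/3, 11/3)
2·[VCN] = 16/15, 2·[CNS] = -4/3
[VCN]:[CNS] = 16/15:-4/3 = -4/5

[VCN]:[CNS] = -4/5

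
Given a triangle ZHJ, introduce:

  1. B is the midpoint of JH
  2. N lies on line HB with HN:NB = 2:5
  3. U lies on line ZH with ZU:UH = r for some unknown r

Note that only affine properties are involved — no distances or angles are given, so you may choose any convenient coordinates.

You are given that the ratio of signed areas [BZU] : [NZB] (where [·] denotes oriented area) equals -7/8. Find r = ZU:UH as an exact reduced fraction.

r = 5/3

Work in coordinates with Z = (0, 0), H = (1, 0), J = (0, 1).
1. B is the midpoint of JH ⇒ B = (1/2, 1/2)
2. N lies on line HB with HN:NB = 2:5 ⇒ N = (6/7, 1/7)
3. With ZU:UH = r, write λ = r/(r+1) so U = Z + λ·(H−Z); U is affine-linear in λ
Every point depending on U is an affine combination of U and λ-independent points, so each such coordinate is linear in λ; the λ² term in each signed area is a multiple of (H−Z)×(H−Z) = 0, so 2·[BZU] and 2·[NZB] are each linear in λ. Evaluating at λ=0 and λ=1:
  2·[BZU] = 1/2·λ,   2·[NZB] = -5/14
So [BZU]:[NZB] = (1/2·λ) / (-5/14). Setting this equal to -7/8:
  1/2·λ = -7/8·(-5/14)  ⇒  λ = 5/8
Then r = λ/(1−λ) = (5/8)/(3/8) = 5/3. Check: with r = 5/3, U = (5/8, 0) and [BZU]:[NZB] = -7/8 as required.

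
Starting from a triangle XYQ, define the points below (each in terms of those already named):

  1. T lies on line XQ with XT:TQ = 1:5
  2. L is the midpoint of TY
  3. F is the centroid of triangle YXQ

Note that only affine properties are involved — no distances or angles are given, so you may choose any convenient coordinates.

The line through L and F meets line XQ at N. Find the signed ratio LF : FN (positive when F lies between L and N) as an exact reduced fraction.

LF:FN = 1/2

Set X = (0, 0), Y = (1, 0), Q = (0, 1); any affine frame gives the same invariant.
1. T lies on line XQ with XT:TQ = 1:5 ⇒ T = (0, 1/6)
2. L is the midpoint of TY ⇒ L = (1/2, 1/12)
3. F is the centroid of triangle YXQ ⇒ F = (1/3, 1/3)
line LF meets XQ at N = (0, 5/6)
F = L + t·(N−L) with t = 1/3, so LF:FN = 1/3:2/3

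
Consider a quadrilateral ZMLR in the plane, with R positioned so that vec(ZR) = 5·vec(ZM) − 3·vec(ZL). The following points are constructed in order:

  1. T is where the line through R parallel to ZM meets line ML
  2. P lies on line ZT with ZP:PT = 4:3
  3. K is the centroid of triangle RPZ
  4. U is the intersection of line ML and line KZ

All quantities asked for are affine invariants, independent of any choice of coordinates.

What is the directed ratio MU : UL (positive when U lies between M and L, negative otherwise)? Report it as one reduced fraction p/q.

Set Z = (0, 0), M = (1, 0), L = (0, 1), R = (5, -3); any affine frame gives the same invariant.
1. T is where the line through R parallel to ZM meets line ML ⇒ T = (4, -3)
2. P lies on line ZT with ZP:PT = 4:3 ⇒ P = (16/7, -12/7)
3. K is the centroid of triangle RPZ ⇒ K = (17/7, -11/7)
4. U is the intersection of line ML and line KZ ⇒ U = (17/6, -11/6)
U = M + t·(L−M) with t = -11/6, so MU:UL = t:(1−t) = -11/6:17/6

MU:UL = -11/17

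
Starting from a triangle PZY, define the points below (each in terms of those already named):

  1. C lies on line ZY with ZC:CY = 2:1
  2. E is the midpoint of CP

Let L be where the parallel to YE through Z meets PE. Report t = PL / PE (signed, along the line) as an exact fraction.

Work in coordinates with P = (0, 0), Z = (1, 0), Y = (0, 1).
1. C lies on line ZY with ZC:CY = 2:1 ⇒ C = (1/3, 2/3)
2. E is the midpoint of CP ⇒ E = (1/6, 1/3)
through Z parallel to YE: direction (1/6, -2/3); meets PE at L = (2/3, 4/3)
L = P + t·(E−P) with t = 4

t = 4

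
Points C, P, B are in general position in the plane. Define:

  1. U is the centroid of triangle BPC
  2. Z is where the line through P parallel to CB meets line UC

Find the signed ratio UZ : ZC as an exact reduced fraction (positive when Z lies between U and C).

UZ:ZC = -2/3

Assign C = (0, 0), P = (1, 0), B = (0, 1) — the answer is frame-independent, so this choice is without loss of generality.
1. U is the centroid of triangle BPC ⇒ U = (1/3, 1/3)
2. Z is where the line through P parallel to CB meets line UC ⇒ Z = (1, 1)
Z = U + t·(C−U) with t = -2, so UZ:ZC = t:(1−t) = -2:3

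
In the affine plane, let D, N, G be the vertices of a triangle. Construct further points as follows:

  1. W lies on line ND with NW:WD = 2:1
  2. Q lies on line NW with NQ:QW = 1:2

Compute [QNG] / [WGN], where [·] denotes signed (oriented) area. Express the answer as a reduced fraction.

Assign D = (0, 0), N = (1, 0), G = (0, 1) — the answer is frame-independent, so this choice is without loss of generality.
1. W lies on line ND with NW:WD = 2:1 ⇒ W = (1/3, 0)
2. Q lies on line NW with NQ:QW = 1:2 ⇒ Q = (7/9, 0)
2·[QNG] = 2/9, 2·[WGN] = -2/3
[QNG]:[WGN] = 2/9:-2/3 = -1/3

[QNG]:[WGN] = -1/3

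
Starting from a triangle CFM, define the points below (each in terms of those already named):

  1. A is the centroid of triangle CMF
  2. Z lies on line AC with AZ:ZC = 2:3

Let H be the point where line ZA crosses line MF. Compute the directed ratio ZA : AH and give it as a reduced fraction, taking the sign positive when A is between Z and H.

ZA:AH = 4/5

Set C = (0, 0), F = (1, 0), M = (0, 1); any affine frame gives the same invariant.
1. A is the centroid of triangle CMF ⇒ A = (1/3, 1/3)
2. Z lies on line AC with AZ:ZC = 2:3 ⇒ Z = (1/5, 1/5)
line ZA meets MF at H = (1/2, 1/2)
A = Z + t·(H−Z) with t = 4/9, so ZA:AH = 4/9:5/9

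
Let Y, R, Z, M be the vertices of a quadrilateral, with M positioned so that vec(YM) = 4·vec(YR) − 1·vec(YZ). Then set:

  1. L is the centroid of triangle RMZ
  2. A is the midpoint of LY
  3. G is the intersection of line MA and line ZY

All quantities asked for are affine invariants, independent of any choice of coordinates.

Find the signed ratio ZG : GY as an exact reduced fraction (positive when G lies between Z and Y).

Choose coordinates Y = (0, 0), R = (1, 0), Z = (0, 1), M = (4, -1).
1. L is the centroid of triangle RMZ ⇒ L = (5/3, 0)
2. A is the midpoint of LY ⇒ A = (5/6, 0)
3. G is the intersection of line MA and line ZY ⇒ G = (0, 5/19)
G = Z + t·(Y−Z) with t = 14/19, so ZG:GY = t:(1−t) = 14/19:5/19

ZG:GY = 14/5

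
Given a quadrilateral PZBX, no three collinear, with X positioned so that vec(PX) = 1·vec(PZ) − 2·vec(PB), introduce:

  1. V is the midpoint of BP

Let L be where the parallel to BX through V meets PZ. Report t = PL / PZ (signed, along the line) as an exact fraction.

t = 1/6

Work in coordinates with P = (0, 0), Z = (1, 0), B = (0, 1), X = (1, -2).
1. V is the midpoint of BP ⇒ V = (0, 1/2)
through V parallel to BX: direction (1, -3); meets PZ at L = (1/6, 0)
L = P + t·(Z−P) with t = 1/6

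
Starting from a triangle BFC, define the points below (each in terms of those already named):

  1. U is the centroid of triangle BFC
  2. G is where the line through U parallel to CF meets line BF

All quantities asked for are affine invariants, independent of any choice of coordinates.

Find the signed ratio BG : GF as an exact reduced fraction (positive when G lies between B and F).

Work in coordinates with B = (0, 0), F = (1, 0), C = (0, 1).
1. U is the centroid of triangle BFC ⇒ U = (1/3, 1/3)
2. G is where the line through U parallel to CF meets line BF ⇒ G = (2/3, 0)
G = B + t·(F−B) with t = 2/3, so BG:GF = t:(1−t) = 2/3:1/3

BG:GF = 2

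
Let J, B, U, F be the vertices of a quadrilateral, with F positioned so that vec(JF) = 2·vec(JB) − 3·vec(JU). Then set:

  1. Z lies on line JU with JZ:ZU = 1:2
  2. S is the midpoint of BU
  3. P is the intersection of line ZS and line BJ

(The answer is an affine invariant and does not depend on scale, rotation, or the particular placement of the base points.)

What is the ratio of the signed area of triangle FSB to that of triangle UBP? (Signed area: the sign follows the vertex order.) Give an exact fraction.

[FSB]:[UBP] = 1/2

Work in coordinates with J = (0, 0), B = (1, 0), U = (0, 1), F = (2, -3).
1. Z lies on line JU with JZ:ZU = 1:2 ⇒ Z = (0, 1/3)
2. S is the midpoint of BU ⇒ S = (1/2, 1/2)
3. P is the intersection of line ZS and line BJ ⇒ P = (-1, 0)
2·[FSB] = -1, 2·[UBP] = -2
[FSB]:[UBP] = -1:-2 = 1/2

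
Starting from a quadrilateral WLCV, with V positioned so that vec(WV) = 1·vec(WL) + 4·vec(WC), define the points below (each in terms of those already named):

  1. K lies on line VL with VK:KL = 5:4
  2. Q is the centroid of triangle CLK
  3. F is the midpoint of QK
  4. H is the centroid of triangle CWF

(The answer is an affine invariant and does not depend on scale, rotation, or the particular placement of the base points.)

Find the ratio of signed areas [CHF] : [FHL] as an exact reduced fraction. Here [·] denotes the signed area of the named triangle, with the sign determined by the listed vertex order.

[CHF]:[FHL] = 45/137

Assign W = (0, 0), L = (1, 0), C = (0, 1), V = (1, 4) — the answer is frame-independent, so this choice is without loss of generality.
1. K lies on line VL with VK:KL = 5:4 ⇒ K = (1, 16/9)
2. Q is the centroid of triangle CLK ⇒ Q = (2/3, 25/27)
3. F is the midpoint of QK ⇒ F = (5/6, 73/54)
4. H is the centroid of triangle CWF ⇒ H = (5/18, 127/162)
2·[CHF] = 5/18, 2·[FHL] = 137/162
[CHF]:[FHL] = 5/18:137/162 = 45/137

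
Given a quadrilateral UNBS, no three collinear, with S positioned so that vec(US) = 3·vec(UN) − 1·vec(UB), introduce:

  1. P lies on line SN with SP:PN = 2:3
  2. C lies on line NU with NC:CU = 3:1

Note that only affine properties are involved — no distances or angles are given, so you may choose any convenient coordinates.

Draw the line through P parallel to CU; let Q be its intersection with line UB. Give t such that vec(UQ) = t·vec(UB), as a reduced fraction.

Choose coordinates U = (0, 0), N = (1, 0), B = (0, 1), S = (3, -1).
1. P lies on line SN with SP:PN = 2:3 ⇒ P = (11/5, -3/5)
2. C lies on line NU with NC:CU = 3:1 ⇒ C = (1/4, 0)
through P parallel to CU: direction (-1/4, 0); meets UB at Q = (0, -3/5)
Q = U + t·(B−U) with t = -3/5

t = -3/5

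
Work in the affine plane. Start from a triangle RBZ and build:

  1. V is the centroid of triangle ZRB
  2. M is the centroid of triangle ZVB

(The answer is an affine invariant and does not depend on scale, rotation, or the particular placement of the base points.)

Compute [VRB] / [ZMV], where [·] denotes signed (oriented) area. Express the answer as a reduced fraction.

[VRB]:[ZMV] = -3

Assign R = (0, 0), B = (1, 0), Z = (0, 1) — the answer is frame-independent, so this choice is without loss of generality.
1. V is the centroid of triangle ZRB ⇒ V = (1/3, 1/3)
2. M is the centroid of triangle ZVB ⇒ M = (4/9, 4/9)
2·[VRB] = 1/3, 2·[ZMV] = -1/9
[VRB]:[ZMV] = 1/3:-1/9 = -3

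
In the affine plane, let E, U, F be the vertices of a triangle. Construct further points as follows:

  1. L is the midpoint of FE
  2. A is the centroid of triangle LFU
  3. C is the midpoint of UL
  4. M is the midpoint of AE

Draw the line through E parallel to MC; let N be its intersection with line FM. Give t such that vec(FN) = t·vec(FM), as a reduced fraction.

t = 4/3

Assign E = (0, 0), U = (1, 0), F = (0, 1) — the answer is frame-independent, so this choice is without loss of generality.
1. L is the midpoint of FE ⇒ L = (0, 1/2)
2. A is the centroid of triangle LFU ⇒ A = (1/3, 1/2)
3. C is the midpoint of UL ⇒ C = (1/2, 1/4)
4. M is the midpoint of AE ⇒ M = (1/6, 1/4)
through E parallel to MC: direction (1/3, 0); meets FM at N = (2/9, 0)
N = F + t·(M−F) with t = 4/3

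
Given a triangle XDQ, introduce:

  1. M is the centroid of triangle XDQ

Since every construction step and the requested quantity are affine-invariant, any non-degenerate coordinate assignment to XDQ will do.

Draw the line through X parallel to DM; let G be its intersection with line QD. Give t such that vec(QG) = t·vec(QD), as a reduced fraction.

Assign X = (0, 0), D = (1, 0), Q = (0, 1) — the answer is frame-independent, so this choice is without loss of generality.
1. M is the centroid of triangle XDQ ⇒ M = (1/3, 1/3)
through X parallel to DM: direction (-2/3, 1/3); meets QD at G = (2, -1)
G = Q + t·(D−Q) with t = 2

t = 2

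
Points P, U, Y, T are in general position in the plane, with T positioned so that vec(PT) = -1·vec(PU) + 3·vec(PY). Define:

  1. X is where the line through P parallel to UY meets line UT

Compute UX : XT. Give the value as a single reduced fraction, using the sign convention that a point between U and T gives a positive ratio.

Choose coordinates P = (0, 0), U = (1, 0), Y = (0, 1), T = (-1, 3).
1. X is where the line through P parallel to UY meets line UT ⇒ X = (3, -3)
X = U + t·(T−U) with t = -1, so UX:XT = t:(1−t) = -1:2

UX:XT = -1/2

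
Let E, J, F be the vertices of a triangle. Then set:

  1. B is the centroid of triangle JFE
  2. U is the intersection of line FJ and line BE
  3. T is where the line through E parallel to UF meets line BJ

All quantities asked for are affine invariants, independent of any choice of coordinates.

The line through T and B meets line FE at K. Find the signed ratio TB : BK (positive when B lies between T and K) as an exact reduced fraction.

TB:BK = -4

Choose coordinates E = (0, 0), J = (1, 0), F = (0, 1).
1. B is the centroid of triangle JFE ⇒ B = (1/3, 1/3)
2. U is the intersection of line FJ and line BE ⇒ U = (1/2, 1/2)
3. T is where the line through E parallel to UF meets line BJ ⇒ T = (-1, 1)
line TB meets FE at K = (0, 1/2)
B = T + t·(K−T) with t = 4/3, so TB:BK = 4/3:-1/3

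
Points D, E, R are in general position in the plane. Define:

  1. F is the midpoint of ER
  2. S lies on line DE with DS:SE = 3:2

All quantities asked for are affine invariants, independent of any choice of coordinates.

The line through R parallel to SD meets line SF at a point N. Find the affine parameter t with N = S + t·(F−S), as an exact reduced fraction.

Work in coordinates with D = (0, 0), E = (1, 0), R = (0, 1).
1. F is the midpoint of ER ⇒ F = (1/2, 1/2)
2. S lies on line DE with DS:SE = 3:2 ⇒ S = (3/5, 0)
through R parallel to SD: direction (-3/5, 0); meets SF at N = (2/5, 1)
N = S + t·(F−S) with t = 2

t = 2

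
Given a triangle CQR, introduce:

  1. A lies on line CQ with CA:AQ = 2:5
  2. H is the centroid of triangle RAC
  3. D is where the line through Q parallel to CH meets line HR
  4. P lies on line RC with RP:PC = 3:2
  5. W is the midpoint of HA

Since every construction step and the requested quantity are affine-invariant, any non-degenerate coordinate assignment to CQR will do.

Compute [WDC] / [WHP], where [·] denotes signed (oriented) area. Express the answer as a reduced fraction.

[WDC]:[WHP] = -95/2

Set C = (0, 0), Q = (1, 0), R = (0, 1); any affine frame gives the same invariant.
1. A lies on line CQ with CA:AQ = 2:5 ⇒ A = (2/7, 0)
2. H is the centroid of triangle RAC ⇒ H = (2/21, 1/3)
3. D is where the line through Q parallel to CH meets line HR ⇒ D = (3/7, -2)
4. P lies on line RC with RP:PC = 3:2 ⇒ P = (0, 2/5)
5. W is the midpoint of HA ⇒ W = (4/21, 1/6)
2·[WDC] = -19/42, 2·[WHP] = 1/105
[WDC]:[WHP] = -19/42:1/105 = -95/2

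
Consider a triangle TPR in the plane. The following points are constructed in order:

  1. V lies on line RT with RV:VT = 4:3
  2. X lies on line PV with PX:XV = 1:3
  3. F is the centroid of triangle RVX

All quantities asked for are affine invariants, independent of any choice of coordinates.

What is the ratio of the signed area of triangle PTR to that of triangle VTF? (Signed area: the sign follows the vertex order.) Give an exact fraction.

Choose coordinates T = (0, 0), P = (1, 0), R = (0, 1).
1. V lies on line RT with RV:VT = 4:3 ⇒ V = (0, 3/7)
2. X lies on line PV with PX:XV = 1:3 ⇒ X = (3/4, 3/28)
3. F is the centroid of triangle RVX ⇒ F = (1/4, 43/84)
2·[PTR] = -1, 2·[VTF] = 3/28
[PTR]:[VTF] = -1:3/28 = -28/3

[PTR]:[VTF] = -28/3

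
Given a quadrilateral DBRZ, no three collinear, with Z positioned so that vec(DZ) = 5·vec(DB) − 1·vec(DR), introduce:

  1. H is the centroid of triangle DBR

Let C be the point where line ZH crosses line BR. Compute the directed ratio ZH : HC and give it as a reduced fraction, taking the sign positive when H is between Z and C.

ZH:HC = -10

Assign D = (0, 0), B = (1, 0), R = (0, 1), Z = (5, -1) — the answer is frame-independent, so this choice is without loss of generality.
1. H is the centroid of triangle DBR ⇒ H = (1/3, 1/3)
line ZH meets BR at C = (4/5, 1/5)
H = Z + t·(C−Z) with t = 10/9, so ZH:HC = 10/9:-1/9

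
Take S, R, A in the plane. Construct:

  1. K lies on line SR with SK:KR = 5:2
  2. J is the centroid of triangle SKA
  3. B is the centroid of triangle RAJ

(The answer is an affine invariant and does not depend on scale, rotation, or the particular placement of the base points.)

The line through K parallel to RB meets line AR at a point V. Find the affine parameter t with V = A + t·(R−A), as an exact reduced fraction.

t = 17/9

Choose coordinates S = (0, 0), R = (1, 0), A = (0, 1).
1. K lies on line SR with SK:KR = 5:2 ⇒ K = (5/7, 0)
2. J is the centroid of triangle SKA ⇒ J = (5/21, 1/3)
3. B is the centroid of triangle RAJ ⇒ B = (26/63, 4/9)
through K parallel to RB: direction (-37/63, 4/9); meets AR at V = (17/9, -8/9)
V = A + t·(R−A) with t = 17/9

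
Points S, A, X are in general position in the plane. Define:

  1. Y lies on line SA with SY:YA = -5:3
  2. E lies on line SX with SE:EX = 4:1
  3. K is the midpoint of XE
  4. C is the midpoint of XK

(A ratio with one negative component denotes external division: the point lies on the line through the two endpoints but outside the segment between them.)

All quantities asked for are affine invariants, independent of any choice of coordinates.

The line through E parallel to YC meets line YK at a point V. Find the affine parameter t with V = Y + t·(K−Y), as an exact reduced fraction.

t = 3

Work in coordinates with S = (0, 0), A = (1, 0), X = (0, 1).
1. Y lies on line SA with SY:YA = -5:3 ⇒ Y = (5/2, 0)
2. E lies on line SX with SE:EX = 4:1 ⇒ E = (0, 4/5)
3. K is the midpoint of XE ⇒ K = (0, 9/10)
4. C is the midpoint of XK ⇒ C = (0, 19/20)
through E parallel to YC: direction (-5/2, 19/20); meets YK at V = (-5, 27/10)
V = Y + t·(K−Y) with t = 3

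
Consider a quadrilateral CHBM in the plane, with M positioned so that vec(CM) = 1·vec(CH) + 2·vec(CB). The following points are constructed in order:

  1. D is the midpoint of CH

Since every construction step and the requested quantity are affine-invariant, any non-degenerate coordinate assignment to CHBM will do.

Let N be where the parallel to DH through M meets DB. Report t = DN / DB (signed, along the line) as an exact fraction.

Work in coordinates with C = (0, 0), H = (1, 0), B = (0, 1), M = (1, 2).
1. D is the midpoint of CH ⇒ D = (1/2, 0)
through M parallel to DH: direction (1/2, 0); meets DB at N = (-1/2, 2)
N = D + t·(B−D) with t = 2

t = 2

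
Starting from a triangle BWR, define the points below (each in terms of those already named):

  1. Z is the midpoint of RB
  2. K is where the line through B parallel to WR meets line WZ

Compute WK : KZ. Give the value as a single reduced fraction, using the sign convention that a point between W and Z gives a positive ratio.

Set B = (0, 0), W = (1, 0), R = (0, 1); any affine frame gives the same invariant.
1. Z is the midpoint of RB ⇒ Z = (0, 1/2)
2. K is where the line through B parallel to WR meets line WZ ⇒ K = (-1, 1)
K = W + t·(Z−W) with t = 2, so WK:KZ = t:(1−t) = 2:-1

WK:KZ = -2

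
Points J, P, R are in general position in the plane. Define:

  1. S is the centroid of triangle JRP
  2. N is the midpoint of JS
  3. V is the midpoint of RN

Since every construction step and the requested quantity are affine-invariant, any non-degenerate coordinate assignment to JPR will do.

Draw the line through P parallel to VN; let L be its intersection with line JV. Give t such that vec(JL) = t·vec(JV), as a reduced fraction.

t = 5

Choose coordinates J = (0, 0), P = (1, 0), R = (0, 1).
1. S is the centroid of triangle JRP ⇒ S = (1/3, 1/3)
2. N is the midpoint of JS ⇒ N = (1/6, 1/6)
3. V is the midpoint of RN ⇒ V = (1/12, 7/12)
through P parallel to VN: direction (1/12, -5/12); meets JV at L = (5/12, 35/12)
L = J + t·(V−J) with t = 5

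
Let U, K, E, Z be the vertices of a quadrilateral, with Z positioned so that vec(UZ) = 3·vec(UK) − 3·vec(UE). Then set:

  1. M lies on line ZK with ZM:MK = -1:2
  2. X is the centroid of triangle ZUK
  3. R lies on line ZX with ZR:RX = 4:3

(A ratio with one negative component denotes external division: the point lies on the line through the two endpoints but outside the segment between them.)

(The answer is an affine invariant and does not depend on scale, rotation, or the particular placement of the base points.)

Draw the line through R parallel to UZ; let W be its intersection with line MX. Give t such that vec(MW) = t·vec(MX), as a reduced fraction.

t = 25/28

Work in coordinates with U = (0, 0), K = (1, 0), E = (0, 1), Z = (3, -3).
1. M lies on line ZK with ZM:MK = -1:2 ⇒ M = (5, -6)
2. X is the centroid of triangle ZUK ⇒ X = (4/3, -1)
3. R lies on line ZX with ZR:RX = 4:3 ⇒ R = (43/21, -13/7)
through R parallel to UZ: direction (3, -3); meets MX at W = (145/84, -43/28)
W = M + t·(X−M) with t = 25/28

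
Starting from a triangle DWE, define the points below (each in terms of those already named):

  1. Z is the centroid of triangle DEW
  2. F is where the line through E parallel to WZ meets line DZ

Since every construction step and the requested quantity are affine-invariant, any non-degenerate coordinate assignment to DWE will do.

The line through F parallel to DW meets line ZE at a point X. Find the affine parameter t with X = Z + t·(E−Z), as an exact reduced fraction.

Set D = (0, 0), W = (1, 0), E = (0, 1); any affine frame gives the same invariant.
1. Z is the centroid of triangle DEW ⇒ Z = (1/3, 1/3)
2. F is where the line through E parallel to WZ meets line DZ ⇒ F = (2/3, 2/3)
through F parallel to DW: direction (1, 0); meets ZE at X = (1/6, 2/3)
X = Z + t·(E−Z) with t = 1/2

t = 1/2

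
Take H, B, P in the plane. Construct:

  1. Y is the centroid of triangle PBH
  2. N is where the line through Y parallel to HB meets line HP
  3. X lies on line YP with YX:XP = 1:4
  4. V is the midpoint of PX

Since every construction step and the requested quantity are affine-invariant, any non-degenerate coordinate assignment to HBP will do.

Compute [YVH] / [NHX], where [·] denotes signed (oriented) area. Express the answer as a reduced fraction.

Assign H = (0, 0), B = (1, 0), P = (0, 1) — the answer is frame-independent, so this choice is without loss of generality.
1. Y is the centroid of triangle PBH ⇒ Y = (1/3, 1/3)
2. N is where the line through Y parallel to HB meets line HP ⇒ N = (0, 1/3)
3. X lies on line YP with YX:XP = 1:4 ⇒ X = (4/15, 7/15)
4. V is the midpoint of PX ⇒ V = (2/15, 11/15)
2·[YVH] = 1/5, 2·[NHX] = 4/45
[YVH]:[NHX] = 1/5:4/45 = 9/4

[YVH]:[NHX] = 9/4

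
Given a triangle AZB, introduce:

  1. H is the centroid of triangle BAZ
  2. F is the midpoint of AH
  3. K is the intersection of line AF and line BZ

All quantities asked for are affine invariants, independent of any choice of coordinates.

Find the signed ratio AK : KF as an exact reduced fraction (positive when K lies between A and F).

Assign A = (0, 0), Z = (1, 0), B = (0, 1) — the answer is frame-independent, so this choice is without loss of generality.
1. H is the centroid of triangle BAZ ⇒ H = (1/3, 1/3)
2. F is the midpoint of AH ⇒ F = (1/6, 1/6)
3. K is the intersection of line AF and line BZ ⇒ K = (1/2, 1/2)
K = A + t·(F−A) with t = 3, so AK:KF = t:(1−t) = 3:-2

AK:KF = -3/2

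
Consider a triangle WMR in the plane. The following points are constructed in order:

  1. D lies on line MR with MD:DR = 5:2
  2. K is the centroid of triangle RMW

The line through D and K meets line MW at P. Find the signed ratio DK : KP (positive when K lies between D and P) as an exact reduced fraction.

Assign W = (0, 0), M = (1, 0), R = (0, 1) — the answer is frame-independent, so this choice is without loss of generality.
1. D lies on line MR with MD:DR = 5:2 ⇒ D = (2/7, 5/7)
2. K is the centroid of triangle RMW ⇒ K = (1/3, 1/3)
line DK meets MW at P = (3/8, 0)
K = D + t·(P−D) with t = 8/15, so DK:KP = 8/15:7/15

DK:KP = 8/7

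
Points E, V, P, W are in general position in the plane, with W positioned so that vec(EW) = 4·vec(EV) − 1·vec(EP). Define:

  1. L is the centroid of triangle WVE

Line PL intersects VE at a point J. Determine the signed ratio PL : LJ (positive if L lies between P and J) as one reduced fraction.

PL:LJ = -4

Choose coordinates E = (0, 0), V = (1, 0), P = (0, 1), W = (4, -1).
1. L is the centroid of triangle WVE ⇒ L = (5/3, -1/3)
line PL meets VE at J = (5/4, 0)
L = P + t·(J−P) with t = 4/3, so PL:LJ = 4/3:-1/3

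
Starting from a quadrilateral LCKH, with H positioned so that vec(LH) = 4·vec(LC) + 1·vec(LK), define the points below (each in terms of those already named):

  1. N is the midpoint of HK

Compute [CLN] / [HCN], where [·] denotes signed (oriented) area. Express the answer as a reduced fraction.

Assign L = (0, 0), C = (1, 0), K = (0, 1), H = (4, 1) — the answer is frame-independent, so this choice is without loss of generality.
1. N is the midpoint of HK ⇒ N = (2, 1)
2·[CLN] = -1, 2·[HCN] = -2
[CLN]:[HCN] = -1:-2 = 1/2

[CLN]:[HCN] = 1/2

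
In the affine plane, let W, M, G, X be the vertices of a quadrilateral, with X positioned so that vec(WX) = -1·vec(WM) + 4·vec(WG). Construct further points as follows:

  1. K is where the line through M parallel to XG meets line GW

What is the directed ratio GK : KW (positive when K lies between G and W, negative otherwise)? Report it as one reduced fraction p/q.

GK:KW = -2/3

Choose coordinates W = (0, 0), M = (1, 0), G = (0, 1), X = (-1, 4).
1. K is where the line through M parallel to XG meets line GW ⇒ K = (0, 3)
K = G + t·(W−G) with t = -2, so GK:KW = t:(1−t) = -2:3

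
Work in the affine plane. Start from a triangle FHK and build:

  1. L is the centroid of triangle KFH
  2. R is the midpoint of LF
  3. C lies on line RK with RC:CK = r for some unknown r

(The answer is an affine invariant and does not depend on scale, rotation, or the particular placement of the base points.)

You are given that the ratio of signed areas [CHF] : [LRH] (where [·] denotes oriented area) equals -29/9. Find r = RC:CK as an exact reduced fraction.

r = 4/5

Assign F = (0, 0), H = (1, 0), K = (0, 1) — the answer is frame-independent, so this choice is without loss of generality.
1. L is the centroid of triangle KFH ⇒ L = (1/3, 1/3)
2. R is the midpoint of LF ⇒ R = (1/6, 1/6)
3. With RC:CK = r, write λ = r/(r+1) so C = R + λ·(K−R); C is affine-linear in λ
Every point depending on C is an affine combination of C and λ-independent points, so each such coordinate is linear in λ; the λ² term in each signed area is a multiple of (K−R)×(K−R) = 0, so 2·[CHF] and 2·[LRH] are each linear in λ. Evaluating at λ=0 and λ=1:
  2·[CHF] = -5/6·λ − 1/6,   2·[LRH] = 1/6
So [CHF]:[LRH] = (-5/6·λ − 1/6) / (1/6). Setting this equal to -29/9:
  -5/6·λ − 1/6 = -29/9·(1/6)  ⇒  λ = 4/9
Then r = λ/(1−λ) = (4/9)/(5/9) = 4/5. Check: with r = 4/5, C = (5/54, 29/54) and [CHF]:[LRH] = -29/9 as required.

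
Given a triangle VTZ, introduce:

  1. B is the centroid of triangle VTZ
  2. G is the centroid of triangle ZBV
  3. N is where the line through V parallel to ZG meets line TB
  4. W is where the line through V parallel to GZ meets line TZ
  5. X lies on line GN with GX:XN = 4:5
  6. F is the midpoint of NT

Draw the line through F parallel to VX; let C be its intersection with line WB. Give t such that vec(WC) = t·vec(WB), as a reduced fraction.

Work in coordinates with V = (0, 0), T = (1, 0), Z = (0, 1).
1. B is the centroid of triangle VTZ ⇒ B = (1/3, 1/3)
2. G is the centroid of triangle ZBV ⇒ G = (1/9, 4/9)
3. N is where the line through V parallel to ZG meets line TB ⇒ N = (-1/9, 5/9)
4. W is where the line through V parallel to GZ meets line TZ ⇒ W = (-1/4, 5/4)
5. X lies on line GN with GX:XN = 4:5 ⇒ X = (1/81, 40/81)
6. F is the midpoint of NT ⇒ F = (4/9, 5/18)
through F parallel to VX: direction (1/81, 40/81); meets WB at C = (257/582, 95/582)
C = W + t·(B−W) with t = 115/97

t = 115/97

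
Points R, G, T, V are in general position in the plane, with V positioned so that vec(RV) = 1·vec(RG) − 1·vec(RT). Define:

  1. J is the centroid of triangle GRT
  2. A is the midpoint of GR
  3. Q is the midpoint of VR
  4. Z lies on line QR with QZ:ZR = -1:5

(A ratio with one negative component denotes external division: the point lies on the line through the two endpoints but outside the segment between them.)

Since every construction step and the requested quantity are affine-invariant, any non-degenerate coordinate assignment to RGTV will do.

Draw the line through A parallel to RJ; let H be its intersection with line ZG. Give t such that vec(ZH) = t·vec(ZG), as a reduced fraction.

Set R = (0, 0), G = (1, 0), T = (0, 1), V = (1, -1); any affine frame gives the same invariant.
1. J is the centroid of triangle GRT ⇒ J = (1/3, 1/3)
2. A is the midpoint of GR ⇒ A = (1/2, 0)
3. Q is the midpoint of VR ⇒ Q = (1/2, -1/2)
4. Z lies on line QR with QZ:ZR = -1:5 ⇒ Z = (5/8, -5/8)
through A parallel to RJ: direction (1/3, 1/3); meets ZG at H = (7/4, 5/4)
H = Z + t·(G−Z) with t = 3

t = 3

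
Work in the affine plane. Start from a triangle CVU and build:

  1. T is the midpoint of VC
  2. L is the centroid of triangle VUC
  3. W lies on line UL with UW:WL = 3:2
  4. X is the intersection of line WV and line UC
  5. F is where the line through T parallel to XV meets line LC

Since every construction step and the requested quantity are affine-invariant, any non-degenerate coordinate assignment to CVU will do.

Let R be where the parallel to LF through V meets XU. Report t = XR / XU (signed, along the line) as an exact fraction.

Assign C = (0, 0), V = (1, 0), U = (0, 1) — the answer is frame-independent, so this choice is without loss of generality.
1. T is the midpoint of VC ⇒ T = (1/2, 0)
2. L is the centroid of triangle VUC ⇒ L = (1/3, 1/3)
3. W lies on line UL with UW:WL = 3:2 ⇒ W = (1/5, 3/5)
4. X is the intersection of line WV and line UC ⇒ X = (0, 3/4)
5. F is where the line through T parallel to XV meets line LC ⇒ F = (3/14, 3/14)
through V parallel to LF: direction (-5/42, -5/42); meets XU at R = (0, -1)
R = X + t·(U−X) with t = -7

t = -7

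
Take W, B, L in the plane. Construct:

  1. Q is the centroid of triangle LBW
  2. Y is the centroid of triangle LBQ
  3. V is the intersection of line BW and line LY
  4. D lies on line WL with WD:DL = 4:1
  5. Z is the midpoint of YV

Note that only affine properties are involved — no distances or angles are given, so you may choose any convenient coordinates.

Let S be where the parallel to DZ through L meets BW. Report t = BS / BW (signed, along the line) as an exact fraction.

t = -1/13

Set W = (0, 0), B = (1, 0), L = (0, 1); any affine frame gives the same invariant.
1. Q is the centroid of triangle LBW ⇒ Q = (1/3, 1/3)
2. Y is the centroid of triangle LBQ ⇒ Y = (4/9, 4/9)
3. V is the intersection of line BW and line LY ⇒ V = (4/5, 0)
4. D lies on line WL with WD:DL = 4:1 ⇒ D = (0, 4/5)
5. Z is the midpoint of YV ⇒ Z = (28/45, 2/9)
through L parallel to DZ: direction (28/45, -26/45); meets BW at S = (14/13, 0)
S = B + t·(W−B) with t = -1/13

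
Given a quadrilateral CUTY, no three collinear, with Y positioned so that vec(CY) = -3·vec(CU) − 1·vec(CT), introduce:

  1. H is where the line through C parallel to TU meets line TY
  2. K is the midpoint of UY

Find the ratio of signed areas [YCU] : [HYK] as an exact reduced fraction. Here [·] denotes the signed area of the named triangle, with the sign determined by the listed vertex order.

Assign C = (0, 0), U = (1, 0), T = (0, 1), Y = (-3, -1) — the answer is frame-independent, so this choice is without loss of generality.
1. H is where the line through C parallel to TU meets line TY ⇒ H = (-3/5, 3/5)
2. K is the midpoint of UY ⇒ K = (-1, -1/2)
2·[YCU] = -1, 2·[HYK] = 2
[YCU]:[HYK] = -1:2 = -1/2

[YCU]:[HYK] = -1/2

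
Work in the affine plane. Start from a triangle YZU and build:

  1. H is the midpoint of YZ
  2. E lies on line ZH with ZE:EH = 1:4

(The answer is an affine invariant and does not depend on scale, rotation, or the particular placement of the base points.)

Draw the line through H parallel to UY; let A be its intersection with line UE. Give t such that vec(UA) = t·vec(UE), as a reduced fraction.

Choose coordinates Y = (0, 0), Z = (1, 0), U = (0, 1).
1. H is the midpoint of YZ ⇒ H = (1/2, 0)
2. E lies on line ZH with ZE:EH = 1:4 ⇒ E = (9/10, 0)
through H parallel to UY: direction (0, -1); meets UE at A = (1/2, 4/9)
A = U + t·(E−U) with t = 5/9

t = 5/9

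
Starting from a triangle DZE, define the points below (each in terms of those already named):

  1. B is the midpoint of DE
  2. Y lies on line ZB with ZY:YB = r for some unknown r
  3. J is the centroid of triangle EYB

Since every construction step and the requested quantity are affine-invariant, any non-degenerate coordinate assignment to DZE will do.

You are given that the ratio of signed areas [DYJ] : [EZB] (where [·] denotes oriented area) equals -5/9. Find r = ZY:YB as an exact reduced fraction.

r = 4/5

Work in coordinates with D = (0, 0), Z = (1, 0), E = (0, 1).
1. B is the midpoint of DE ⇒ B = (0, 1/2)
2. With ZY:YB = r, write λ = r/(r+1) so Y = Z + λ·(B−Z); Y is affine-linear in λ
3. J is the centroid of triangle EYB ⇒ J is an affine combination of earlier points and hence also affine-linear in λ
Every point depending on Y is an affine combination of Y and λ-independent points, so each such coordinate is linear in λ; the λ² term in each signed area is a multiple of (B−Z)×(B−Z) = 0, so 2·[DYJ] and 2·[EZB] are each linear in λ. Evaluating at λ=0 and λ=1:
  2·[DYJ] = -1/2·λ + 1/2,   2·[EZB] = -1/2
So [DYJ]:[EZB] = (-1/2·λ + 1/2) / (-1/2). Setting this equal to -5/9:
  -1/2·λ + 1/2 = -5/9·(-1/2)  ⇒  λ = 4/9
Then r = λ/(1−λ) = (4/9)/(5/9) = 4/5. Check: with r = 4/5, Y = (5/9, 2/9) and [DYJ]:[EZB] = -5/9 as required.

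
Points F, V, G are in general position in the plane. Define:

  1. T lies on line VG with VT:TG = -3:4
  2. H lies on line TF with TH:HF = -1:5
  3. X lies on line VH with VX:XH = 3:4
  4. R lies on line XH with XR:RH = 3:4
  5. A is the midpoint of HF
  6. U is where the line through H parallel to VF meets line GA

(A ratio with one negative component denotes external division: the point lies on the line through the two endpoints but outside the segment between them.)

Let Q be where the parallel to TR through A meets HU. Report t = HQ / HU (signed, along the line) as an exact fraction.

Work in coordinates with F = (0, 0), V = (1, 0), G = (0, 1).
1. T lies on line VG with VT:TG = -3:4 ⇒ T = (4, -3)
2. H lies on line TF with TH:HF = -1:5 ⇒ H = (5, -15/4)
3. X lies on line VH with VX:XH = 3:4 ⇒ X = (19/7, -45/28)
4. R lies on line XH with XR:RH = 3:4 ⇒ R = (181/49, -495/196)
5. A is the midpoint of HF ⇒ A = (5/2, -15/8)
6. U is where the line through H parallel to VF meets line GA ⇒ U = (95/23, -15/4)
through A parallel to TR: direction (-15/49, 93/196); meets HU at Q = (115/31, -15/4)
Q = H + t·(U−H) with t = 46/31

t = 46/31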